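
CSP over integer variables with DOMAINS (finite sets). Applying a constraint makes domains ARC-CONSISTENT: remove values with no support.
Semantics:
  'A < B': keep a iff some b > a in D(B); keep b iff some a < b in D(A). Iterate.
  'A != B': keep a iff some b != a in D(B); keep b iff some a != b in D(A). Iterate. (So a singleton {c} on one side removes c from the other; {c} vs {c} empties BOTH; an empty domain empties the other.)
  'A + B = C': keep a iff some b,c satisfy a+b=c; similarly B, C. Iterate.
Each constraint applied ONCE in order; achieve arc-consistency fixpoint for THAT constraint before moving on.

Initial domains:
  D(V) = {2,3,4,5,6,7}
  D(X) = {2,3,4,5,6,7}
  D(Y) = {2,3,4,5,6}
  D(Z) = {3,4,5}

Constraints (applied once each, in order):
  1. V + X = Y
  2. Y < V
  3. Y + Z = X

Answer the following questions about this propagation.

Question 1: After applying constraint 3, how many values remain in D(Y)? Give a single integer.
Answer: 0

Derivation:
Constraint 1 (V + X = Y) on D(V)={2,3,4,5,6,7} D(X)={2,3,4,5,6,7} D(Y)={2,3,4,5,6}: V {2,3,4,5,6,7}->{2,3,4}; X {2,3,4,5,6,7}->{2,3,4}; Y {2,3,4,5,6}->{4,5,6}
Constraint 2 (Y < V) on D(Y)={4,5,6} D(V)={2,3,4}: Y {4,5,6}->{}; V {2,3,4}->{}
Constraint 3 (Y + Z = X) on D(Y)={} D(Z)={3,4,5} D(X)={2,3,4}: Z {3,4,5}->{}; X {2,3,4}->{}
So after constraint 3: D(Y)={}, size = 0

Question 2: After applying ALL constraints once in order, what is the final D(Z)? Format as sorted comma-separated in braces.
Constraint 1 (V + X = Y) on D(V)={2,3,4,5,6,7} D(X)={2,3,4,5,6,7} D(Y)={2,3,4,5,6}: V {2,3,4,5,6,7}->{2,3,4}; X {2,3,4,5,6,7}->{2,3,4}; Y {2,3,4,5,6}->{4,5,6}
Constraint 2 (Y < V) on D(Y)={4,5,6} D(V)={2,3,4}: Y {4,5,6}->{}; V {2,3,4}->{}
Constraint 3 (Y + Z = X) on D(Y)={} D(Z)={3,4,5} D(X)={2,3,4}: Z {3,4,5}->{}; X {2,3,4}->{}
So after all 3 constraints: D(Z) = {}

Answer: {}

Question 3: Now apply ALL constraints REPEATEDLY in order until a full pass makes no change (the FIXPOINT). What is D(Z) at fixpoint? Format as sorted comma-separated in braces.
pass 0 (initial): D(Z)={3,4,5}
pass 1: V {2,3,4,5,6,7}->{}; X {2,3,4,5,6,7}->{}; Y {2,3,4,5,6}->{}; Z {3,4,5}->{}
pass 2: no change
Fixpoint after 2 passes: D(Z) = {}

Answer: {}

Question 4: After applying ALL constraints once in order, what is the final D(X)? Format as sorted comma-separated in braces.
Answer: {}

Derivation:
Constraint 1 (V + X = Y) on D(V)={2,3,4,5,6,7} D(X)={2,3,4,5,6,7} D(Y)={2,3,4,5,6}: V {2,3,4,5,6,7}->{2,3,4}; X {2,3,4,5,6,7}->{2,3,4}; Y {2,3,4,5,6}->{4,5,6}
Constraint 2 (Y < V) on D(Y)={4,5,6} D(V)={2,3,4}: Y {4,5,6}->{}; V {2,3,4}->{}
Constraint 3 (Y + Z = X) on D(Y)={} D(Z)={3,4,5} D(X)={2,3,4}: Z {3,4,5}->{}; X {2,3,4}->{}
So after all 3 constraints: D(X) = {}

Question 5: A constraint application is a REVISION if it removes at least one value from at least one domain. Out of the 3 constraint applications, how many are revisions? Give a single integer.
Answer: 3

Derivation:
Constraint 1 (V + X = Y) on D(V)={2,3,4,5,6,7} D(X)={2,3,4,5,6,7} D(Y)={2,3,4,5,6}: V {2,3,4,5,6,7}->{2,3,4}; X {2,3,4,5,6,7}->{2,3,4}; Y {2,3,4,5,6}->{4,5,6} => REVISION
Constraint 2 (Y < V) on D(Y)={4,5,6} D(V)={2,3,4}: Y {4,5,6}->{}; V {2,3,4}->{} => REVISION
Constraint 3 (Y + Z = X) on D(Y)={} D(Z)={3,4,5} D(X)={2,3,4}: Z {3,4,5}->{}; X {2,3,4}->{} => REVISION
Total revisions = 3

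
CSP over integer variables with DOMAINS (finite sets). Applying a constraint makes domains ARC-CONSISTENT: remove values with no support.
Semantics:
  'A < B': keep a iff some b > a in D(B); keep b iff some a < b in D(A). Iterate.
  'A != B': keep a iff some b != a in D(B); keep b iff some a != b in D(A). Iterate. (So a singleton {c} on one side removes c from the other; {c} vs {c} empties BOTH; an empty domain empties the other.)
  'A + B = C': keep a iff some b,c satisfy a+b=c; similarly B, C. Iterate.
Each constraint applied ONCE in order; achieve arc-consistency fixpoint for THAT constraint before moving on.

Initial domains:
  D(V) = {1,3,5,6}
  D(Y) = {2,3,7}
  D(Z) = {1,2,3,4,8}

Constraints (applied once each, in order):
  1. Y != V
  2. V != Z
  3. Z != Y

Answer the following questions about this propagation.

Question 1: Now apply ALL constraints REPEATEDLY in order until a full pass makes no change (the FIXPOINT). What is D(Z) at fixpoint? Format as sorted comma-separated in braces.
Answer: {1,2,3,4,8}

Derivation:
pass 0 (initial): D(Z)={1,2,3,4,8}
pass 1: no change
Fixpoint after 1 passes: D(Z) = {1,2,3,4,8}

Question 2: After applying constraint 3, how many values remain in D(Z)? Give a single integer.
Answer: 5

Derivation:
Constraint 1 (Y != V) on D(Y)={2,3,7} D(V)={1,3,5,6}: no change
Constraint 2 (V != Z) on D(V)={1,3,5,6} D(Z)={1,2,3,4,8}: no change
Constraint 3 (Z != Y) on D(Z)={1,2,3,4,8} D(Y)={2,3,7}: no change
So after constraint 3: D(Z)={1,2,3,4,8}, size = 5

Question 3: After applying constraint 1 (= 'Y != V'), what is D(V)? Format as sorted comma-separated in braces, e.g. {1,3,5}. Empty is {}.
Answer: {1,3,5,6}

Derivation:
Constraint 1 (Y != V) on D(Y)={2,3,7} D(V)={1,3,5,6}: no change
So after constraint 1: D(V) = {1,3,5,6}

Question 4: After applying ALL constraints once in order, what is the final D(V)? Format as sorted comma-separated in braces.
Answer: {1,3,5,6}

Derivation:
Constraint 1 (Y != V) on D(Y)={2,3,7} D(V)={1,3,5,6}: no change
Constraint 2 (V != Z) on D(V)={1,3,5,6} D(Z)={1,2,3,4,8}: no change
Constraint 3 (Z != Y) on D(Z)={1,2,3,4,8} D(Y)={2,3,7}: no change
So after all 3 constraints: D(V) = {1,3,5,6}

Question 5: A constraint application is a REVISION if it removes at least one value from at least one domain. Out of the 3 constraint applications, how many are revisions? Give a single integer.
Constraint 1 (Y != V) on D(Y)={2,3,7} D(V)={1,3,5,6}: no change => not a revision
Constraint 2 (V != Z) on D(V)={1,3,5,6} D(Z)={1,2,3,4,8}: no change => not a revision
Constraint 3 (Z != Y) on D(Z)={1,2,3,4,8} D(Y)={2,3,7}: no change => not a revision
Total revisions = 0

Answer: 0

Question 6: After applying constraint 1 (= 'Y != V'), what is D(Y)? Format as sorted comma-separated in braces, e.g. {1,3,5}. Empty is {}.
Constraint 1 (Y != V) on D(Y)={2,3,7} D(V)={1,3,5,6}: no change
So after constraint 1: D(Y) = {2,3,7}

Answer: {2,3,7}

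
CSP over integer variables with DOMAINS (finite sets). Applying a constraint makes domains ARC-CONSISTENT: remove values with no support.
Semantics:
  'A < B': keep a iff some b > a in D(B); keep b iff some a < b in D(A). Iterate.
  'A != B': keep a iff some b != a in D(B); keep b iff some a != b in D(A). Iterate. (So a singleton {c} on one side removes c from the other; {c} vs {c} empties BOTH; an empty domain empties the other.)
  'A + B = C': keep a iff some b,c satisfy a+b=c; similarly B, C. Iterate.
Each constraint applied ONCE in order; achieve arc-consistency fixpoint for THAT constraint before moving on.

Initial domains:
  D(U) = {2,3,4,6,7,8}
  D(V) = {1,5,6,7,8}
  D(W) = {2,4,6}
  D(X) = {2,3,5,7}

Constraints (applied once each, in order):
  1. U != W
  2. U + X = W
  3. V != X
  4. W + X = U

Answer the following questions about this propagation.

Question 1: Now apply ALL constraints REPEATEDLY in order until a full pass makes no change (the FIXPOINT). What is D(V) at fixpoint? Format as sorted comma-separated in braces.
Answer: {}

Derivation:
pass 0 (initial): D(V)={1,5,6,7,8}
pass 1: U {2,3,4,6,7,8}->{}; W {2,4,6}->{}; X {2,3,5,7}->{}
pass 2: V {1,5,6,7,8}->{}
pass 3: no change
Fixpoint after 3 passes: D(V) = {}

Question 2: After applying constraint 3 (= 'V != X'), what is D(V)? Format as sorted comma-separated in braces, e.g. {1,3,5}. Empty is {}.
Constraint 1 (U != W) on D(U)={2,3,4,6,7,8} D(W)={2,4,6}: no change
Constraint 2 (U + X = W) on D(U)={2,3,4,6,7,8} D(X)={2,3,5,7} D(W)={2,4,6}: U {2,3,4,6,7,8}->{2,3,4}; X {2,3,5,7}->{2,3}; W {2,4,6}->{4,6}
Constraint 3 (V != X) on D(V)={1,5,6,7,8} D(X)={2,3}: no change
So after constraint 3: D(V) = {1,5,6,7,8}

Answer: {1,5,6,7,8}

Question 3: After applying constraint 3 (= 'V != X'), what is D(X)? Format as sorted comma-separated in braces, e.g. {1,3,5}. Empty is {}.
Constraint 1 (U != W) on D(U)={2,3,4,6,7,8} D(W)={2,4,6}: no change
Constraint 2 (U + X = W) on D(U)={2,3,4,6,7,8} D(X)={2,3,5,7} D(W)={2,4,6}: U {2,3,4,6,7,8}->{2,3,4}; X {2,3,5,7}->{2,3}; W {2,4,6}->{4,6}
Constraint 3 (V != X) on D(V)={1,5,6,7,8} D(X)={2,3}: no change
So after constraint 3: D(X) = {2,3}

Answer: {2,3}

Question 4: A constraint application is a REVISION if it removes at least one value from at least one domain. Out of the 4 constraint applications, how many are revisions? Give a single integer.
Constraint 1 (U != W) on D(U)={2,3,4,6,7,8} D(W)={2,4,6}: no change => not a revision
Constraint 2 (U + X = W) on D(U)={2,3,4,6,7,8} D(X)={2,3,5,7} D(W)={2,4,6}: U {2,3,4,6,7,8}->{2,3,4}; X {2,3,5,7}->{2,3}; W {2,4,6}->{4,6} => REVISION
Constraint 3 (V != X) on D(V)={1,5,6,7,8} D(X)={2,3}: no change => not a revision
Constraint 4 (W + X = U) on D(W)={4,6} D(X)={2,3} D(U)={2,3,4}: W {4,6}->{}; X {2,3}->{}; U {2,3,4}->{} => REVISION
Total revisions = 2

Answer: 2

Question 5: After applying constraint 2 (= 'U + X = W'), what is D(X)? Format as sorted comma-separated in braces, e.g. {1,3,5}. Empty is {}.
Constraint 1 (U != W) on D(U)={2,3,4,6,7,8} D(W)={2,4,6}: no change
Constraint 2 (U + X = W) on D(U)={2,3,4,6,7,8} D(X)={2,3,5,7} D(W)={2,4,6}: U {2,3,4,6,7,8}->{2,3,4}; X {2,3,5,7}->{2,3}; W {2,4,6}->{4,6}
So after constraint 2: D(X) = {2,3}

Answer: {2,3}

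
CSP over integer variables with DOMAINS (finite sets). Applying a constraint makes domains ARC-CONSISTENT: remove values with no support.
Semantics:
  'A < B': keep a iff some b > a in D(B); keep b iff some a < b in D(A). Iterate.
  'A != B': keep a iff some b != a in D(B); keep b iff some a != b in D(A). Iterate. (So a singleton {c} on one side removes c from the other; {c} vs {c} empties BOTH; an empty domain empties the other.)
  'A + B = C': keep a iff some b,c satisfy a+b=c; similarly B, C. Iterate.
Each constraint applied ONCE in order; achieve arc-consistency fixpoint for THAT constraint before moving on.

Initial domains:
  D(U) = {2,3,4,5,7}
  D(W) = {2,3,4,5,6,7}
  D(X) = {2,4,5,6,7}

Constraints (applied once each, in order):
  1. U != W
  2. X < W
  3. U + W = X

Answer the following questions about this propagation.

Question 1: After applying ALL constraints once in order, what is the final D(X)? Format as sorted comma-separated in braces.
Answer: {5,6}

Derivation:
Constraint 1 (U != W) on D(U)={2,3,4,5,7} D(W)={2,3,4,5,6,7}: no change
Constraint 2 (X < W) on D(X)={2,4,5,6,7} D(W)={2,3,4,5,6,7}: X {2,4,5,6,7}->{2,4,5,6}; W {2,3,4,5,6,7}->{3,4,5,6,7}
Constraint 3 (U + W = X) on D(U)={2,3,4,5,7} D(W)={3,4,5,6,7} D(X)={2,4,5,6}: U {2,3,4,5,7}->{2,3}; W {3,4,5,6,7}->{3,4}; X {2,4,5,6}->{5,6}
So after all 3 constraints: D(X) = {5,6}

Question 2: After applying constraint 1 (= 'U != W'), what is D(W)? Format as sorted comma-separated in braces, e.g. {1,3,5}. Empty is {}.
Constraint 1 (U != W) on D(U)={2,3,4,5,7} D(W)={2,3,4,5,6,7}: no change
So after constraint 1: D(W) = {2,3,4,5,6,7}

Answer: {2,3,4,5,6,7}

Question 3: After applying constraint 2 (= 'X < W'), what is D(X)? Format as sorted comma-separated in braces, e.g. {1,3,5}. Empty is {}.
Constraint 1 (U != W) on D(U)={2,3,4,5,7} D(W)={2,3,4,5,6,7}: no change
Constraint 2 (X < W) on D(X)={2,4,5,6,7} D(W)={2,3,4,5,6,7}: X {2,4,5,6,7}->{2,4,5,6}; W {2,3,4,5,6,7}->{3,4,5,6,7}
So after constraint 2: D(X) = {2,4,5,6}

Answer: {2,4,5,6}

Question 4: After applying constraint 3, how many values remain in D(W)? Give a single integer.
Answer: 2

Derivation:
Constraint 1 (U != W) on D(U)={2,3,4,5,7} D(W)={2,3,4,5,6,7}: no change
Constraint 2 (X < W) on D(X)={2,4,5,6,7} D(W)={2,3,4,5,6,7}: X {2,4,5,6,7}->{2,4,5,6}; W {2,3,4,5,6,7}->{3,4,5,6,7}
Constraint 3 (U + W = X) on D(U)={2,3,4,5,7} D(W)={3,4,5,6,7} D(X)={2,4,5,6}: U {2,3,4,5,7}->{2,3}; W {3,4,5,6,7}->{3,4}; X {2,4,5,6}->{5,6}
So after constraint 3: D(W)={3,4}, size = 2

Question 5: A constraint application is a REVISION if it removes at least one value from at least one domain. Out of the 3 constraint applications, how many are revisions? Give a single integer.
Answer: 2

Derivation:
Constraint 1 (U != W) on D(U)={2,3,4,5,7} D(W)={2,3,4,5,6,7}: no change => not a revision
Constraint 2 (X < W) on D(X)={2,4,5,6,7} D(W)={2,3,4,5,6,7}: X {2,4,5,6,7}->{2,4,5,6}; W {2,3,4,5,6,7}->{3,4,5,6,7} => REVISION
Constraint 3 (U + W = X) on D(U)={2,3,4,5,7} D(W)={3,4,5,6,7} D(X)={2,4,5,6}: U {2,3,4,5,7}->{2,3}; W {3,4,5,6,7}->{3,4}; X {2,4,5,6}->{5,6} => REVISION
Total revisions = 2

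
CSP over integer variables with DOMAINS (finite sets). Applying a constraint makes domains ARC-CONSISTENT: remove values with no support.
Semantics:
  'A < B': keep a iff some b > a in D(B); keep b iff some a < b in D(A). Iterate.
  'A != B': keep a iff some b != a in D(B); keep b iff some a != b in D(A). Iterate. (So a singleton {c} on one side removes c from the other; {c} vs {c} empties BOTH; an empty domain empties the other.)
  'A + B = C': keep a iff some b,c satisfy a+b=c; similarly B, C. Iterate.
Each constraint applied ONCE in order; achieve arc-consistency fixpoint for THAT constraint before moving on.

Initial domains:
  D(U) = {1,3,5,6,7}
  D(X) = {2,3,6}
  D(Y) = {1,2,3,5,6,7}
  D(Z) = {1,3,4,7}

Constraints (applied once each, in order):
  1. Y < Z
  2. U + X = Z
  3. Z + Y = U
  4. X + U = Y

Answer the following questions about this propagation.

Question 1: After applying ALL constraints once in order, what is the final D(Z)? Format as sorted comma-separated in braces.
Constraint 1 (Y < Z) on D(Y)={1,2,3,5,6,7} D(Z)={1,3,4,7}: Y {1,2,3,5,6,7}->{1,2,3,5,6}; Z {1,3,4,7}->{3,4,7}
Constraint 2 (U + X = Z) on D(U)={1,3,5,6,7} D(X)={2,3,6} D(Z)={3,4,7}: U {1,3,5,6,7}->{1,5}
Constraint 3 (Z + Y = U) on D(Z)={3,4,7} D(Y)={1,2,3,5,6} D(U)={1,5}: Z {3,4,7}->{3,4}; Y {1,2,3,5,6}->{1,2}; U {1,5}->{5}
Constraint 4 (X + U = Y) on D(X)={2,3,6} D(U)={5} D(Y)={1,2}: X {2,3,6}->{}; U {5}->{}; Y {1,2}->{}
So after all 4 constraints: D(Z) = {3,4}

Answer: {3,4}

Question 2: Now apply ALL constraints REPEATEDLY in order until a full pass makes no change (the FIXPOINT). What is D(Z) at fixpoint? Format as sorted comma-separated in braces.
Answer: {}

Derivation:
pass 0 (initial): D(Z)={1,3,4,7}
pass 1: U {1,3,5,6,7}->{}; X {2,3,6}->{}; Y {1,2,3,5,6,7}->{}; Z {1,3,4,7}->{3,4}
pass 2: Z {3,4}->{}
pass 3: no change
Fixpoint after 3 passes: D(Z) = {}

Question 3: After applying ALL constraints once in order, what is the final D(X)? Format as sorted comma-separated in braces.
Answer: {}

Derivation:
Constraint 1 (Y < Z) on D(Y)={1,2,3,5,6,7} D(Z)={1,3,4,7}: Y {1,2,3,5,6,7}->{1,2,3,5,6}; Z {1,3,4,7}->{3,4,7}
Constraint 2 (U + X = Z) on D(U)={1,3,5,6,7} D(X)={2,3,6} D(Z)={3,4,7}: U {1,3,5,6,7}->{1,5}
Constraint 3 (Z + Y = U) on D(Z)={3,4,7} D(Y)={1,2,3,5,6} D(U)={1,5}: Z {3,4,7}->{3,4}; Y {1,2,3,5,6}->{1,2}; U {1,5}->{5}
Constraint 4 (X + U = Y) on D(X)={2,3,6} D(U)={5} D(Y)={1,2}: X {2,3,6}->{}; U {5}->{}; Y {1,2}->{}
So after all 4 constraints: D(X) = {}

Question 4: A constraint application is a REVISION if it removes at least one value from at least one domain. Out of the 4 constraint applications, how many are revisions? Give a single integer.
Answer: 4

Derivation:
Constraint 1 (Y < Z) on D(Y)={1,2,3,5,6,7} D(Z)={1,3,4,7}: Y {1,2,3,5,6,7}->{1,2,3,5,6}; Z {1,3,4,7}->{3,4,7} => REVISION
Constraint 2 (U + X = Z) on D(U)={1,3,5,6,7} D(X)={2,3,6} D(Z)={3,4,7}: U {1,3,5,6,7}->{1,5} => REVISION
Constraint 3 (Z + Y = U) on D(Z)={3,4,7} D(Y)={1,2,3,5,6} D(U)={1,5}: Z {3,4,7}->{3,4}; Y {1,2,3,5,6}->{1,2}; U {1,5}->{5} => REVISION
Constraint 4 (X + U = Y) on D(X)={2,3,6} D(U)={5} D(Y)={1,2}: X {2,3,6}->{}; U {5}->{}; Y {1,2}->{} => REVISION
Total revisions = 4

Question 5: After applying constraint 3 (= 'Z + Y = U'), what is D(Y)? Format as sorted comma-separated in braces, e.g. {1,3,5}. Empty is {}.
Constraint 1 (Y < Z) on D(Y)={1,2,3,5,6,7} D(Z)={1,3,4,7}: Y {1,2,3,5,6,7}->{1,2,3,5,6}; Z {1,3,4,7}->{3,4,7}
Constraint 2 (U + X = Z) on D(U)={1,3,5,6,7} D(X)={2,3,6} D(Z)={3,4,7}: U {1,3,5,6,7}->{1,5}
Constraint 3 (Z + Y = U) on D(Z)={3,4,7} D(Y)={1,2,3,5,6} D(U)={1,5}: Z {3,4,7}->{3,4}; Y {1,2,3,5,6}->{1,2}; U {1,5}->{5}
So after constraint 3: D(Y) = {1,2}

Answer: {1,2}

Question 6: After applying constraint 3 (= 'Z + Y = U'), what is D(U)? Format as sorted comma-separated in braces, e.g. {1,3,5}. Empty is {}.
Answer: {5}

Derivation:
Constraint 1 (Y < Z) on D(Y)={1,2,3,5,6,7} D(Z)={1,3,4,7}: Y {1,2,3,5,6,7}->{1,2,3,5,6}; Z {1,3,4,7}->{3,4,7}
Constraint 2 (U + X = Z) on D(U)={1,3,5,6,7} D(X)={2,3,6} D(Z)={3,4,7}: U {1,3,5,6,7}->{1,5}
Constraint 3 (Z + Y = U) on D(Z)={3,4,7} D(Y)={1,2,3,5,6} D(U)={1,5}: Z {3,4,7}->{3,4}; Y {1,2,3,5,6}->{1,2}; U {1,5}->{5}
So after constraint 3: D(U) = {5}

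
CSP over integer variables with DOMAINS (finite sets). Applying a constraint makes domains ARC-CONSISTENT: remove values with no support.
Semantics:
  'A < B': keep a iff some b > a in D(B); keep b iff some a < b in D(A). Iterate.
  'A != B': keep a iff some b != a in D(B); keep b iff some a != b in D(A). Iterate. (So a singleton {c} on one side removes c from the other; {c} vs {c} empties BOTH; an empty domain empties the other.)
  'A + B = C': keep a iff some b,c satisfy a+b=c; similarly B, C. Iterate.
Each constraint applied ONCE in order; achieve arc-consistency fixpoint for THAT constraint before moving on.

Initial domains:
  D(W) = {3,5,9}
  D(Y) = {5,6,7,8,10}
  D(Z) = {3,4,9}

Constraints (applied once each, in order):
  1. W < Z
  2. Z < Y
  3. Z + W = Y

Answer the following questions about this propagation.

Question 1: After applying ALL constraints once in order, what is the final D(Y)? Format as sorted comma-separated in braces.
Constraint 1 (W < Z) on D(W)={3,5,9} D(Z)={3,4,9}: W {3,5,9}->{3,5}; Z {3,4,9}->{4,9}
Constraint 2 (Z < Y) on D(Z)={4,9} D(Y)={5,6,7,8,10}: no change
Constraint 3 (Z + W = Y) on D(Z)={4,9} D(W)={3,5} D(Y)={5,6,7,8,10}: Z {4,9}->{4}; W {3,5}->{3}; Y {5,6,7,8,10}->{7}
So after all 3 constraints: D(Y) = {7}

Answer: {7}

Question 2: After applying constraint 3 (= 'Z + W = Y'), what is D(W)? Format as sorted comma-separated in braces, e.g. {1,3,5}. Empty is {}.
Answer: {3}

Derivation:
Constraint 1 (W < Z) on D(W)={3,5,9} D(Z)={3,4,9}: W {3,5,9}->{3,5}; Z {3,4,9}->{4,9}
Constraint 2 (Z < Y) on D(Z)={4,9} D(Y)={5,6,7,8,10}: no change
Constraint 3 (Z + W = Y) on D(Z)={4,9} D(W)={3,5} D(Y)={5,6,7,8,10}: Z {4,9}->{4}; W {3,5}->{3}; Y {5,6,7,8,10}->{7}
So after constraint 3: D(W) = {3}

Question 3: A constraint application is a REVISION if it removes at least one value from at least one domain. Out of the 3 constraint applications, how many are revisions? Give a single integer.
Constraint 1 (W < Z) on D(W)={3,5,9} D(Z)={3,4,9}: W {3,5,9}->{3,5}; Z {3,4,9}->{4,9} => REVISION
Constraint 2 (Z < Y) on D(Z)={4,9} D(Y)={5,6,7,8,10}: no change => not a revision
Constraint 3 (Z + W = Y) on D(Z)={4,9} D(W)={3,5} D(Y)={5,6,7,8,10}: Z {4,9}->{4}; W {3,5}->{3}; Y {5,6,7,8,10}->{7} => REVISION
Total revisions = 2

Answer: 2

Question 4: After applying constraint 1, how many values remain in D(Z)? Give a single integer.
Answer: 2

Derivation:
Constraint 1 (W < Z) on D(W)={3,5,9} D(Z)={3,4,9}: W {3,5,9}->{3,5}; Z {3,4,9}->{4,9}
So after constraint 1: D(Z)={4,9}, size = 2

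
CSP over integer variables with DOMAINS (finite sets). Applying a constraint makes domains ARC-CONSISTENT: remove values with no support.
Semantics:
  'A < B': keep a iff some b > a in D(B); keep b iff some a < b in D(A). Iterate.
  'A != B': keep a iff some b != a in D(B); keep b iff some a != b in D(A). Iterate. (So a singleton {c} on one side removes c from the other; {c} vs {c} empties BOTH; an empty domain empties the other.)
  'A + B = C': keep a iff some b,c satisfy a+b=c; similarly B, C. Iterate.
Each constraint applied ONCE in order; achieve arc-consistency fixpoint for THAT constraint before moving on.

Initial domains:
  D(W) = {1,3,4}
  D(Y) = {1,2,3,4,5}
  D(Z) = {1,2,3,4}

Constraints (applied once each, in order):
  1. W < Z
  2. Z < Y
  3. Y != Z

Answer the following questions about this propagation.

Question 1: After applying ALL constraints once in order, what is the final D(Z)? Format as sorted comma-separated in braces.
Answer: {2,3,4}

Derivation:
Constraint 1 (W < Z) on D(W)={1,3,4} D(Z)={1,2,3,4}: W {1,3,4}->{1,3}; Z {1,2,3,4}->{2,3,4}
Constraint 2 (Z < Y) on D(Z)={2,3,4} D(Y)={1,2,3,4,5}: Y {1,2,3,4,5}->{3,4,5}
Constraint 3 (Y != Z) on D(Y)={3,4,5} D(Z)={2,3,4}: no change
So after all 3 constraints: D(Z) = {2,3,4}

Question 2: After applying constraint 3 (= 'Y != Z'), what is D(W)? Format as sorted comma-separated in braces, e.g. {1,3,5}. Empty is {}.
Answer: {1,3}

Derivation:
Constraint 1 (W < Z) on D(W)={1,3,4} D(Z)={1,2,3,4}: W {1,3,4}->{1,3}; Z {1,2,3,4}->{2,3,4}
Constraint 2 (Z < Y) on D(Z)={2,3,4} D(Y)={1,2,3,4,5}: Y {1,2,3,4,5}->{3,4,5}
Constraint 3 (Y != Z) on D(Y)={3,4,5} D(Z)={2,3,4}: no change
So after constraint 3: D(W) = {1,3}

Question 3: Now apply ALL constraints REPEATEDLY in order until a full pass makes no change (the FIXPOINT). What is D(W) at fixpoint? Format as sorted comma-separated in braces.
Answer: {1,3}

Derivation:
pass 0 (initial): D(W)={1,3,4}
pass 1: W {1,3,4}->{1,3}; Y {1,2,3,4,5}->{3,4,5}; Z {1,2,3,4}->{2,3,4}
pass 2: no change
Fixpoint after 2 passes: D(W) = {1,3}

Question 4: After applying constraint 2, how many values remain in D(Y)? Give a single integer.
Constraint 1 (W < Z) on D(W)={1,3,4} D(Z)={1,2,3,4}: W {1,3,4}->{1,3}; Z {1,2,3,4}->{2,3,4}
Constraint 2 (Z < Y) on D(Z)={2,3,4} D(Y)={1,2,3,4,5}: Y {1,2,3,4,5}->{3,4,5}
So after constraint 2: D(Y)={3,4,5}, size = 3

Answer: 3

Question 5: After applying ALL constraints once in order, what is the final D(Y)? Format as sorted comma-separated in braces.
Constraint 1 (W < Z) on D(W)={1,3,4} D(Z)={1,2,3,4}: W {1,3,4}->{1,3}; Z {1,2,3,4}->{2,3,4}
Constraint 2 (Z < Y) on D(Z)={2,3,4} D(Y)={1,2,3,4,5}: Y {1,2,3,4,5}->{3,4,5}
Constraint 3 (Y != Z) on D(Y)={3,4,5} D(Z)={2,3,4}: no change
So after all 3 constraints: D(Y) = {3,4,5}

Answer: {3,4,5}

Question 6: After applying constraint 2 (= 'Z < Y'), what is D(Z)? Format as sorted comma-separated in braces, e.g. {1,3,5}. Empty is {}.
Constraint 1 (W < Z) on D(W)={1,3,4} D(Z)={1,2,3,4}: W {1,3,4}->{1,3}; Z {1,2,3,4}->{2,3,4}
Constraint 2 (Z < Y) on D(Z)={2,3,4} D(Y)={1,2,3,4,5}: Y {1,2,3,4,5}->{3,4,5}
So after constraint 2: D(Z) = {2,3,4}

Answer: {2,3,4}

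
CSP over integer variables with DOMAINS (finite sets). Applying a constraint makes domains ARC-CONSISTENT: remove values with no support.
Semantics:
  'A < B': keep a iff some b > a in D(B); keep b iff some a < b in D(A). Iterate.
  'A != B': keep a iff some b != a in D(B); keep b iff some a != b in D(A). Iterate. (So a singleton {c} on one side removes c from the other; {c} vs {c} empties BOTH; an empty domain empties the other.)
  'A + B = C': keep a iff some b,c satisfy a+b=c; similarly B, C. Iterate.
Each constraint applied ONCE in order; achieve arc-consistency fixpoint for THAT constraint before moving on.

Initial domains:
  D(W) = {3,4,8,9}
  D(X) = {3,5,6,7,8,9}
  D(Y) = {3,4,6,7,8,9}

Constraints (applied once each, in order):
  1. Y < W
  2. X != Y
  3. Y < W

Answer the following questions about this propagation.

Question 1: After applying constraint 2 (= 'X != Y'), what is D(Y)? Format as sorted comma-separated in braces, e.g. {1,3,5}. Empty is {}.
Answer: {3,4,6,7,8}

Derivation:
Constraint 1 (Y < W) on D(Y)={3,4,6,7,8,9} D(W)={3,4,8,9}: Y {3,4,6,7,8,9}->{3,4,6,7,8}; W {3,4,8,9}->{4,8,9}
Constraint 2 (X != Y) on D(X)={3,5,6,7,8,9} D(Y)={3,4,6,7,8}: no change
So after constraint 2: D(Y) = {3,4,6,7,8}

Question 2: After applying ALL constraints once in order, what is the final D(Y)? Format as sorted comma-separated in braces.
Constraint 1 (Y < W) on D(Y)={3,4,6,7,8,9} D(W)={3,4,8,9}: Y {3,4,6,7,8,9}->{3,4,6,7,8}; W {3,4,8,9}->{4,8,9}
Constraint 2 (X != Y) on D(X)={3,5,6,7,8,9} D(Y)={3,4,6,7,8}: no change
Constraint 3 (Y < W) on D(Y)={3,4,6,7,8} D(W)={4,8,9}: no change
So after all 3 constraints: D(Y) = {3,4,6,7,8}

Answer: {3,4,6,7,8}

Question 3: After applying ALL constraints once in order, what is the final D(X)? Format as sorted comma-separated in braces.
Answer: {3,5,6,7,8,9}

Derivation:
Constraint 1 (Y < W) on D(Y)={3,4,6,7,8,9} D(W)={3,4,8,9}: Y {3,4,6,7,8,9}->{3,4,6,7,8}; W {3,4,8,9}->{4,8,9}
Constraint 2 (X != Y) on D(X)={3,5,6,7,8,9} D(Y)={3,4,6,7,8}: no change
Constraint 3 (Y < W) on D(Y)={3,4,6,7,8} D(W)={4,8,9}: no change
So after all 3 constraints: D(X) = {3,5,6,7,8,9}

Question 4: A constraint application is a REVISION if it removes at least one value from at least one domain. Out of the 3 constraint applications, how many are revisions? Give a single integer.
Constraint 1 (Y < W) on D(Y)={3,4,6,7,8,9} D(W)={3,4,8,9}: Y {3,4,6,7,8,9}->{3,4,6,7,8}; W {3,4,8,9}->{4,8,9} => REVISION
Constraint 2 (X != Y) on D(X)={3,5,6,7,8,9} D(Y)={3,4,6,7,8}: no change => not a revision
Constraint 3 (Y < W) on D(Y)={3,4,6,7,8} D(W)={4,8,9}: no change => not a revision
Total revisions = 1

Answer: 1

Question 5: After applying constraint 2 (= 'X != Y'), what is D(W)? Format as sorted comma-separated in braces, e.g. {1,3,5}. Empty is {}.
Constraint 1 (Y < W) on D(Y)={3,4,6,7,8,9} D(W)={3,4,8,9}: Y {3,4,6,7,8,9}->{3,4,6,7,8}; W {3,4,8,9}->{4,8,9}
Constraint 2 (X != Y) on D(X)={3,5,6,7,8,9} D(Y)={3,4,6,7,8}: no change
So after constraint 2: D(W) = {4,8,9}

Answer: {4,8,9}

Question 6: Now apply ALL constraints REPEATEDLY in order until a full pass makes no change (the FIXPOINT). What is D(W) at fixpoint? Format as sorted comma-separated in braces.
Answer: {4,8,9}

Derivation:
pass 0 (initial): D(W)={3,4,8,9}
pass 1: W {3,4,8,9}->{4,8,9}; Y {3,4,6,7,8,9}->{3,4,6,7,8}
pass 2: no change
Fixpoint after 2 passes: D(W) = {4,8,9}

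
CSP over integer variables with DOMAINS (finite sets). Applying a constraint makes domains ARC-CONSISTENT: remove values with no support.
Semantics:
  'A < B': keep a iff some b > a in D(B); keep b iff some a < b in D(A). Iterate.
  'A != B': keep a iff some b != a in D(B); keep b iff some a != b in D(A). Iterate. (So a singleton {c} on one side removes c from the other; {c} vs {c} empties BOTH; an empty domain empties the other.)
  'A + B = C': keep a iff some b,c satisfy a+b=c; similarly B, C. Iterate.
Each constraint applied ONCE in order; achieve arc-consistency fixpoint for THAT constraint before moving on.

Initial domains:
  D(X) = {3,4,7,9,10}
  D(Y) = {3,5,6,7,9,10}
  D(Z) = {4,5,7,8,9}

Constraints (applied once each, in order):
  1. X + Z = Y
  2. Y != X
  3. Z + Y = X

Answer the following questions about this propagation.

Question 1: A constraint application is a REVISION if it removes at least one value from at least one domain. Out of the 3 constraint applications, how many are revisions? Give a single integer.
Answer: 2

Derivation:
Constraint 1 (X + Z = Y) on D(X)={3,4,7,9,10} D(Z)={4,5,7,8,9} D(Y)={3,5,6,7,9,10}: X {3,4,7,9,10}->{3,4}; Z {4,5,7,8,9}->{4,5,7}; Y {3,5,6,7,9,10}->{7,9,10} => REVISION
Constraint 2 (Y != X) on D(Y)={7,9,10} D(X)={3,4}: no change => not a revision
Constraint 3 (Z + Y = X) on D(Z)={4,5,7} D(Y)={7,9,10} D(X)={3,4}: Z {4,5,7}->{}; Y {7,9,10}->{}; X {3,4}->{} => REVISION
Total revisions = 2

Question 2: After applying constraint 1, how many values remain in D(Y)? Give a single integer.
Constraint 1 (X + Z = Y) on D(X)={3,4,7,9,10} D(Z)={4,5,7,8,9} D(Y)={3,5,6,7,9,10}: X {3,4,7,9,10}->{3,4}; Z {4,5,7,8,9}->{4,5,7}; Y {3,5,6,7,9,10}->{7,9,10}
So after constraint 1: D(Y)={7,9,10}, size = 3

Answer: 3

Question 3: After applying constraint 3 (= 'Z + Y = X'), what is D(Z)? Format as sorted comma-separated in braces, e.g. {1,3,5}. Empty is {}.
Constraint 1 (X + Z = Y) on D(X)={3,4,7,9,10} D(Z)={4,5,7,8,9} D(Y)={3,5,6,7,9,10}: X {3,4,7,9,10}->{3,4}; Z {4,5,7,8,9}->{4,5,7}; Y {3,5,6,7,9,10}->{7,9,10}
Constraint 2 (Y != X) on D(Y)={7,9,10} D(X)={3,4}: no change
Constraint 3 (Z + Y = X) on D(Z)={4,5,7} D(Y)={7,9,10} D(X)={3,4}: Z {4,5,7}->{}; Y {7,9,10}->{}; X {3,4}->{}
So after constraint 3: D(Z) = {}

Answer: {}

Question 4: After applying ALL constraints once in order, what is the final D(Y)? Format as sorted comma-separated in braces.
Constraint 1 (X + Z = Y) on D(X)={3,4,7,9,10} D(Z)={4,5,7,8,9} D(Y)={3,5,6,7,9,10}: X {3,4,7,9,10}->{3,4}; Z {4,5,7,8,9}->{4,5,7}; Y {3,5,6,7,9,10}->{7,9,10}
Constraint 2 (Y != X) on D(Y)={7,9,10} D(X)={3,4}: no change
Constraint 3 (Z + Y = X) on D(Z)={4,5,7} D(Y)={7,9,10} D(X)={3,4}: Z {4,5,7}->{}; Y {7,9,10}->{}; X {3,4}->{}
So after all 3 constraints: D(Y) = {}

Answer: {}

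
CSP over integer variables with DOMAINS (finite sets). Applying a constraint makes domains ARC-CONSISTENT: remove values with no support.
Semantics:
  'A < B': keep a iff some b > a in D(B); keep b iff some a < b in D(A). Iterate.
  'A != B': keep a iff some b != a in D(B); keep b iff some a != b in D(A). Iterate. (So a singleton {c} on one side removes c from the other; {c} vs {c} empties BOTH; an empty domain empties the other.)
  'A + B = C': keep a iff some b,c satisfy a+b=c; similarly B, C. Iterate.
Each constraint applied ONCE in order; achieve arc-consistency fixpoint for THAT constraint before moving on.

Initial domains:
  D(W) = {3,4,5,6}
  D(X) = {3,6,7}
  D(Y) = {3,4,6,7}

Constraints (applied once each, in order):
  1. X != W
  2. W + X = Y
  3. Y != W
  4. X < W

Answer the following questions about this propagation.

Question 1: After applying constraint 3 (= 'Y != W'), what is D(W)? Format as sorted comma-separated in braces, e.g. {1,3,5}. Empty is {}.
Constraint 1 (X != W) on D(X)={3,6,7} D(W)={3,4,5,6}: no change
Constraint 2 (W + X = Y) on D(W)={3,4,5,6} D(X)={3,6,7} D(Y)={3,4,6,7}: W {3,4,5,6}->{3,4}; X {3,6,7}->{3}; Y {3,4,6,7}->{6,7}
Constraint 3 (Y != W) on D(Y)={6,7} D(W)={3,4}: no change
So after constraint 3: D(W) = {3,4}

Answer: {3,4}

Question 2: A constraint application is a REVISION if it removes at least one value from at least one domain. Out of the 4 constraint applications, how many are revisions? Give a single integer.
Answer: 2

Derivation:
Constraint 1 (X != W) on D(X)={3,6,7} D(W)={3,4,5,6}: no change => not a revision
Constraint 2 (W + X = Y) on D(W)={3,4,5,6} D(X)={3,6,7} D(Y)={3,4,6,7}: W {3,4,5,6}->{3,4}; X {3,6,7}->{3}; Y {3,4,6,7}->{6,7} => REVISION
Constraint 3 (Y != W) on D(Y)={6,7} D(W)={3,4}: no change => not a revision
Constraint 4 (X < W) on D(X)={3} D(W)={3,4}: W {3,4}->{4} => REVISION
Total revisions = 2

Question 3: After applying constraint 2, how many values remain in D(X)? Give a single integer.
Constraint 1 (X != W) on D(X)={3,6,7} D(W)={3,4,5,6}: no change
Constraint 2 (W + X = Y) on D(W)={3,4,5,6} D(X)={3,6,7} D(Y)={3,4,6,7}: W {3,4,5,6}->{3,4}; X {3,6,7}->{3}; Y {3,4,6,7}->{6,7}
So after constraint 2: D(X)={3}, size = 1

Answer: 1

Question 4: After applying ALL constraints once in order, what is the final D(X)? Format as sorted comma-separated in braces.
Constraint 1 (X != W) on D(X)={3,6,7} D(W)={3,4,5,6}: no change
Constraint 2 (W + X = Y) on D(W)={3,4,5,6} D(X)={3,6,7} D(Y)={3,4,6,7}: W {3,4,5,6}->{3,4}; X {3,6,7}->{3}; Y {3,4,6,7}->{6,7}
Constraint 3 (Y != W) on D(Y)={6,7} D(W)={3,4}: no change
Constraint 4 (X < W) on D(X)={3} D(W)={3,4}: W {3,4}->{4}
So after all 4 constraints: D(X) = {3}

Answer: {3}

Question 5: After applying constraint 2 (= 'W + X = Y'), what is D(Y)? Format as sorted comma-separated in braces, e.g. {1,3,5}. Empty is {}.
Answer: {6,7}

Derivation:
Constraint 1 (X != W) on D(X)={3,6,7} D(W)={3,4,5,6}: no change
Constraint 2 (W + X = Y) on D(W)={3,4,5,6} D(X)={3,6,7} D(Y)={3,4,6,7}: W {3,4,5,6}->{3,4}; X {3,6,7}->{3}; Y {3,4,6,7}->{6,7}
So after constraint 2: D(Y) = {6,7}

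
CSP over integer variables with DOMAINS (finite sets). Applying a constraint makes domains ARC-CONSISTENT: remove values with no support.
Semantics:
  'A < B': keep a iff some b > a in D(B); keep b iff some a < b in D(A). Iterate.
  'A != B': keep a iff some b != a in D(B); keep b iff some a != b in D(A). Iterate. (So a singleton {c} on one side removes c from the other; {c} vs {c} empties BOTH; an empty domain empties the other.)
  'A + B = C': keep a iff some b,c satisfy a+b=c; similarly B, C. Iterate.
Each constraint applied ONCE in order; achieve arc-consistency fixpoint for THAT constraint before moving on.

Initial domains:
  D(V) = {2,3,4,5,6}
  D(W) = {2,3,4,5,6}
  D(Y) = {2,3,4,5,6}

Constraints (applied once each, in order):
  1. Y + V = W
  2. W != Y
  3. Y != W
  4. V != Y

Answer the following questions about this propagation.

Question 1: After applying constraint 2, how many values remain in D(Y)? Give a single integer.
Answer: 3

Derivation:
Constraint 1 (Y + V = W) on D(Y)={2,3,4,5,6} D(V)={2,3,4,5,6} D(W)={2,3,4,5,6}: Y {2,3,4,5,6}->{2,3,4}; V {2,3,4,5,6}->{2,3,4}; W {2,3,4,5,6}->{4,5,6}
Constraint 2 (W != Y) on D(W)={4,5,6} D(Y)={2,3,4}: no change
So after constraint 2: D(Y)={2,3,4}, size = 3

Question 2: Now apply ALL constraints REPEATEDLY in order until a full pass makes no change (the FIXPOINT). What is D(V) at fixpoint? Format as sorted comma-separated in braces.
pass 0 (initial): D(V)={2,3,4,5,6}
pass 1: V {2,3,4,5,6}->{2,3,4}; W {2,3,4,5,6}->{4,5,6}; Y {2,3,4,5,6}->{2,3,4}
pass 2: no change
Fixpoint after 2 passes: D(V) = {2,3,4}

Answer: {2,3,4}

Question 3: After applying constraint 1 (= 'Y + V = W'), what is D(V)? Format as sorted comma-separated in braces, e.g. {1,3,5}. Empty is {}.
Constraint 1 (Y + V = W) on D(Y)={2,3,4,5,6} D(V)={2,3,4,5,6} D(W)={2,3,4,5,6}: Y {2,3,4,5,6}->{2,3,4}; V {2,3,4,5,6}->{2,3,4}; W {2,3,4,5,6}->{4,5,6}
So after constraint 1: D(V) = {2,3,4}

Answer: {2,3,4}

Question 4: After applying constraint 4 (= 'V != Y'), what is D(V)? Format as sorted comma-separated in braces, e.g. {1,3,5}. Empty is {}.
Answer: {2,3,4}

Derivation:
Constraint 1 (Y + V = W) on D(Y)={2,3,4,5,6} D(V)={2,3,4,5,6} D(W)={2,3,4,5,6}: Y {2,3,4,5,6}->{2,3,4}; V {2,3,4,5,6}->{2,3,4}; W {2,3,4,5,6}->{4,5,6}
Constraint 2 (W != Y) on D(W)={4,5,6} D(Y)={2,3,4}: no change
Constraint 3 (Y != W) on D(Y)={2,3,4} D(W)={4,5,6}: no change
Constraint 4 (V != Y) on D(V)={2,3,4} D(Y)={2,3,4}: no change
So after constraint 4: D(V) = {2,3,4}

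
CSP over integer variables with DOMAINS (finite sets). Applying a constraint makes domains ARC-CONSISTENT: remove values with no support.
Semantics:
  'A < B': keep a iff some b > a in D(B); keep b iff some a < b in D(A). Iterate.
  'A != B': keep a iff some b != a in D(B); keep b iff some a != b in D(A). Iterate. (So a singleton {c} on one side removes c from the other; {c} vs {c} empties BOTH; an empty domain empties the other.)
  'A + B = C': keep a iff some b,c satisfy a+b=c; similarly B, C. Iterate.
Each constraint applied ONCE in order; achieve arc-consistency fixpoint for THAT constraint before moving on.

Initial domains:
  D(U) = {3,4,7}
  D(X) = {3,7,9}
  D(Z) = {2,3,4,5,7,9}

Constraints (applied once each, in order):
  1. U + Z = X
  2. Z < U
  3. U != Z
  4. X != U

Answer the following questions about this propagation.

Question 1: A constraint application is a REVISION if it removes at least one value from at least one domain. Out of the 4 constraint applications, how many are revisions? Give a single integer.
Answer: 1

Derivation:
Constraint 1 (U + Z = X) on D(U)={3,4,7} D(Z)={2,3,4,5,7,9} D(X)={3,7,9}: Z {2,3,4,5,7,9}->{2,3,4,5}; X {3,7,9}->{7,9} => REVISION
Constraint 2 (Z < U) on D(Z)={2,3,4,5} D(U)={3,4,7}: no change => not a revision
Constraint 3 (U != Z) on D(U)={3,4,7} D(Z)={2,3,4,5}: no change => not a revision
Constraint 4 (X != U) on D(X)={7,9} D(U)={3,4,7}: no change => not a revision
Total revisions = 1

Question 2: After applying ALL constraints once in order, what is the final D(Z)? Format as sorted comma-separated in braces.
Constraint 1 (U + Z = X) on D(U)={3,4,7} D(Z)={2,3,4,5,7,9} D(X)={3,7,9}: Z {2,3,4,5,7,9}->{2,3,4,5}; X {3,7,9}->{7,9}
Constraint 2 (Z < U) on D(Z)={2,3,4,5} D(U)={3,4,7}: no change
Constraint 3 (U != Z) on D(U)={3,4,7} D(Z)={2,3,4,5}: no change
Constraint 4 (X != U) on D(X)={7,9} D(U)={3,4,7}: no change
So after all 4 constraints: D(Z) = {2,3,4,5}

Answer: {2,3,4,5}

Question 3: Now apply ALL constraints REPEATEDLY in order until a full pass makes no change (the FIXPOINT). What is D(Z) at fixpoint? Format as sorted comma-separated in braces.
Answer: {2,3,4,5}

Derivation:
pass 0 (initial): D(Z)={2,3,4,5,7,9}
pass 1: X {3,7,9}->{7,9}; Z {2,3,4,5,7,9}->{2,3,4,5}
pass 2: no change
Fixpoint after 2 passes: D(Z) = {2,3,4,5}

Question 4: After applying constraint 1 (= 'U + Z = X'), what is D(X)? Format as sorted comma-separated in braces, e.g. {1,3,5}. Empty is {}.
Constraint 1 (U + Z = X) on D(U)={3,4,7} D(Z)={2,3,4,5,7,9} D(X)={3,7,9}: Z {2,3,4,5,7,9}->{2,3,4,5}; X {3,7,9}->{7,9}
So after constraint 1: D(X) = {7,9}

Answer: {7,9}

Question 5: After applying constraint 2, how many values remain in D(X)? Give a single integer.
Constraint 1 (U + Z = X) on D(U)={3,4,7} D(Z)={2,3,4,5,7,9} D(X)={3,7,9}: Z {2,3,4,5,7,9}->{2,3,4,5}; X {3,7,9}->{7,9}
Constraint 2 (Z < U) on D(Z)={2,3,4,5} D(U)={3,4,7}: no change
So after constraint 2: D(X)={7,9}, size = 2

Answer: 2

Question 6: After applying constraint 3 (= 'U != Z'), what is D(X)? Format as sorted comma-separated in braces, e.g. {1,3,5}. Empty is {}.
Constraint 1 (U + Z = X) on D(U)={3,4,7} D(Z)={2,3,4,5,7,9} D(X)={3,7,9}: Z {2,3,4,5,7,9}->{2,3,4,5}; X {3,7,9}->{7,9}
Constraint 2 (Z < U) on D(Z)={2,3,4,5} D(U)={3,4,7}: no change
Constraint 3 (U != Z) on D(U)={3,4,7} D(Z)={2,3,4,5}: no change
So after constraint 3: D(X) = {7,9}

Answer: {7,9}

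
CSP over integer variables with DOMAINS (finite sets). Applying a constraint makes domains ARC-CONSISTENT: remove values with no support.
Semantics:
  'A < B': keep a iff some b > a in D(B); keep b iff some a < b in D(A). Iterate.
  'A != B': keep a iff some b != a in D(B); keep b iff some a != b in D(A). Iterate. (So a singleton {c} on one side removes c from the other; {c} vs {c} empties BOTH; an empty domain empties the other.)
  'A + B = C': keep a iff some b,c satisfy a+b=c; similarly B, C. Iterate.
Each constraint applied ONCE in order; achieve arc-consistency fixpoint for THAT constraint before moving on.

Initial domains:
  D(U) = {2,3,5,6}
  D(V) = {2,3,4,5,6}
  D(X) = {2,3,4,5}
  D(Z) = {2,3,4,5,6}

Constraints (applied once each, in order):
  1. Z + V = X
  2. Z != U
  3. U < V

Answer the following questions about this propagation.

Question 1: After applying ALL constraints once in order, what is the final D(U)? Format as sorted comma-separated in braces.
Answer: {2}

Derivation:
Constraint 1 (Z + V = X) on D(Z)={2,3,4,5,6} D(V)={2,3,4,5,6} D(X)={2,3,4,5}: Z {2,3,4,5,6}->{2,3}; V {2,3,4,5,6}->{2,3}; X {2,3,4,5}->{4,5}
Constraint 2 (Z != U) on D(Z)={2,3} D(U)={2,3,5,6}: no change
Constraint 3 (U < V) on D(U)={2,3,5,6} D(V)={2,3}: U {2,3,5,6}->{2}; V {2,3}->{3}
So after all 3 constraints: D(U) = {2}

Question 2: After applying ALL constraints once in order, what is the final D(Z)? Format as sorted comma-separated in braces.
Answer: {2,3}

Derivation:
Constraint 1 (Z + V = X) on D(Z)={2,3,4,5,6} D(V)={2,3,4,5,6} D(X)={2,3,4,5}: Z {2,3,4,5,6}->{2,3}; V {2,3,4,5,6}->{2,3}; X {2,3,4,5}->{4,5}
Constraint 2 (Z != U) on D(Z)={2,3} D(U)={2,3,5,6}: no change
Constraint 3 (U < V) on D(U)={2,3,5,6} D(V)={2,3}: U {2,3,5,6}->{2}; V {2,3}->{3}
So after all 3 constraints: D(Z) = {2,3}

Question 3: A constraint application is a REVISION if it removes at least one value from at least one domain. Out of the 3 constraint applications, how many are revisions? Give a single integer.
Answer: 2

Derivation:
Constraint 1 (Z + V = X) on D(Z)={2,3,4,5,6} D(V)={2,3,4,5,6} D(X)={2,3,4,5}: Z {2,3,4,5,6}->{2,3}; V {2,3,4,5,6}->{2,3}; X {2,3,4,5}->{4,5} => REVISION
Constraint 2 (Z != U) on D(Z)={2,3} D(U)={2,3,5,6}: no change => not a revision
Constraint 3 (U < V) on D(U)={2,3,5,6} D(V)={2,3}: U {2,3,5,6}->{2}; V {2,3}->{3} => REVISION
Total revisions = 2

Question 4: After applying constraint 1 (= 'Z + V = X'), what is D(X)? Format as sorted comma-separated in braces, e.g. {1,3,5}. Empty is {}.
Constraint 1 (Z + V = X) on D(Z)={2,3,4,5,6} D(V)={2,3,4,5,6} D(X)={2,3,4,5}: Z {2,3,4,5,6}->{2,3}; V {2,3,4,5,6}->{2,3}; X {2,3,4,5}->{4,5}
So after constraint 1: D(X) = {4,5}

Answer: {4,5}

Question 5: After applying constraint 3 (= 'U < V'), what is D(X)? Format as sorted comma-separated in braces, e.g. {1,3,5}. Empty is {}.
Constraint 1 (Z + V = X) on D(Z)={2,3,4,5,6} D(V)={2,3,4,5,6} D(X)={2,3,4,5}: Z {2,3,4,5,6}->{2,3}; V {2,3,4,5,6}->{2,3}; X {2,3,4,5}->{4,5}
Constraint 2 (Z != U) on D(Z)={2,3} D(U)={2,3,5,6}: no change
Constraint 3 (U < V) on D(U)={2,3,5,6} D(V)={2,3}: U {2,3,5,6}->{2}; V {2,3}->{3}
So after constraint 3: D(X) = {4,5}

Answer: {4,5}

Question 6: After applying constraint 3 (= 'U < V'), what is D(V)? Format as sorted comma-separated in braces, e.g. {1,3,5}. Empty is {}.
Answer: {3}

Derivation:
Constraint 1 (Z + V = X) on D(Z)={2,3,4,5,6} D(V)={2,3,4,5,6} D(X)={2,3,4,5}: Z {2,3,4,5,6}->{2,3}; V {2,3,4,5,6}->{2,3}; X {2,3,4,5}->{4,5}
Constraint 2 (Z != U) on D(Z)={2,3} D(U)={2,3,5,6}: no change
Constraint 3 (U < V) on D(U)={2,3,5,6} D(V)={2,3}: U {2,3,5,6}->{2}; V {2,3}->{3}
So after constraint 3: D(V) = {3}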